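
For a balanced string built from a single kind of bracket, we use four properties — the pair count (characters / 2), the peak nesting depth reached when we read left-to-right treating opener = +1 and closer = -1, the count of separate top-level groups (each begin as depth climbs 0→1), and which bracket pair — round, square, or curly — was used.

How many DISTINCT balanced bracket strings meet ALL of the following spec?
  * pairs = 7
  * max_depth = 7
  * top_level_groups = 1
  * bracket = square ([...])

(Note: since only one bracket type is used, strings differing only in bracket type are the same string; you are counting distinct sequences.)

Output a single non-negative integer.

Spec: pairs=7 depth=7 groups=1
Count(depth <= 7) = 132
Count(depth <= 6) = 131
Count(depth == 7) = 132 - 131 = 1

Answer: 1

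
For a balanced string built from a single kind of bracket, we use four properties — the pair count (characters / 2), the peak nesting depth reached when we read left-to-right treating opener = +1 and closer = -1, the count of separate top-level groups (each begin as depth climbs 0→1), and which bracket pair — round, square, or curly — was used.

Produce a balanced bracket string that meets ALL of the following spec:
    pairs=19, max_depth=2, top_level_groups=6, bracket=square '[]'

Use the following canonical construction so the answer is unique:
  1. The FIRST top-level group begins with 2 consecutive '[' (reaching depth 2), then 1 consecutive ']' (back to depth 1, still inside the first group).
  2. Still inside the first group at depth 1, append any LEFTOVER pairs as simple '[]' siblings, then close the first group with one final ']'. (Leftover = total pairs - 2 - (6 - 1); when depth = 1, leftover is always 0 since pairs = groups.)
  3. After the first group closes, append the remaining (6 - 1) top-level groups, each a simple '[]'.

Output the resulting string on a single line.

Answer: [[][][][][][][][][][][][][]][][][][][]

Derivation:
Spec: pairs=19 depth=2 groups=6
Leftover pairs = 19 - 2 - (6-1) = 12
First group: deep chain of depth 2 + 12 sibling pairs
Remaining 5 groups: simple '[]' each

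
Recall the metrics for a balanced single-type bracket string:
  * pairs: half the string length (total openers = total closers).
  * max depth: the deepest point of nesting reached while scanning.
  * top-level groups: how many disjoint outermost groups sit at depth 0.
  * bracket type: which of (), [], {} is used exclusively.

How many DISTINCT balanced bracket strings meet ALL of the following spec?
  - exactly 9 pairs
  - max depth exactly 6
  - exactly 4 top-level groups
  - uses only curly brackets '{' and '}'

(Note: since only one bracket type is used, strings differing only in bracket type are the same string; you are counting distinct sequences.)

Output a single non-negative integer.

Answer: 4

Derivation:
Spec: pairs=9 depth=6 groups=4
Count(depth <= 6) = 572
Count(depth <= 5) = 568
Count(depth == 6) = 572 - 568 = 4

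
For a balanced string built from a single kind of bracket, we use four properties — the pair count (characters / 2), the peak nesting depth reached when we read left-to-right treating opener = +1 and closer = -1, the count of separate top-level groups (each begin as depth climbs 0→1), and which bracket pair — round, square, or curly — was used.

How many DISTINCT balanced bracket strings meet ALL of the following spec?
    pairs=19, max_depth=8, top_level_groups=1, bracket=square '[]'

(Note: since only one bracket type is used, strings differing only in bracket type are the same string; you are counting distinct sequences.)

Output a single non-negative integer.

Spec: pairs=19 depth=8 groups=1
Count(depth <= 8) = 381478030
Count(depth <= 7) = 291057920
Count(depth == 8) = 381478030 - 291057920 = 90420110

Answer: 90420110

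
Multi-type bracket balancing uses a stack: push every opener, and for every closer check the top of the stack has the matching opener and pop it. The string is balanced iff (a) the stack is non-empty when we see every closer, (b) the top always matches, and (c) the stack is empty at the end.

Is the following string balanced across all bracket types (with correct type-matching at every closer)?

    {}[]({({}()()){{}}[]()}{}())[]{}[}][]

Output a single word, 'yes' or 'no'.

Answer: no

Derivation:
pos 0: push '{'; stack = {
pos 1: '}' matches '{'; pop; stack = (empty)
pos 2: push '['; stack = [
pos 3: ']' matches '['; pop; stack = (empty)
pos 4: push '('; stack = (
pos 5: push '{'; stack = ({
pos 6: push '('; stack = ({(
pos 7: push '{'; stack = ({({
pos 8: '}' matches '{'; pop; stack = ({(
pos 9: push '('; stack = ({((
pos 10: ')' matches '('; pop; stack = ({(
pos 11: push '('; stack = ({((
pos 12: ')' matches '('; pop; stack = ({(
pos 13: ')' matches '('; pop; stack = ({
pos 14: push '{'; stack = ({{
pos 15: push '{'; stack = ({{{
pos 16: '}' matches '{'; pop; stack = ({{
pos 17: '}' matches '{'; pop; stack = ({
pos 18: push '['; stack = ({[
pos 19: ']' matches '['; pop; stack = ({
pos 20: push '('; stack = ({(
pos 21: ')' matches '('; pop; stack = ({
pos 22: '}' matches '{'; pop; stack = (
pos 23: push '{'; stack = ({
pos 24: '}' matches '{'; pop; stack = (
pos 25: push '('; stack = ((
pos 26: ')' matches '('; pop; stack = (
pos 27: ')' matches '('; pop; stack = (empty)
pos 28: push '['; stack = [
pos 29: ']' matches '['; pop; stack = (empty)
pos 30: push '{'; stack = {
pos 31: '}' matches '{'; pop; stack = (empty)
pos 32: push '['; stack = [
pos 33: saw closer '}' but top of stack is '[' (expected ']') → INVALID
Verdict: type mismatch at position 33: '}' closes '[' → no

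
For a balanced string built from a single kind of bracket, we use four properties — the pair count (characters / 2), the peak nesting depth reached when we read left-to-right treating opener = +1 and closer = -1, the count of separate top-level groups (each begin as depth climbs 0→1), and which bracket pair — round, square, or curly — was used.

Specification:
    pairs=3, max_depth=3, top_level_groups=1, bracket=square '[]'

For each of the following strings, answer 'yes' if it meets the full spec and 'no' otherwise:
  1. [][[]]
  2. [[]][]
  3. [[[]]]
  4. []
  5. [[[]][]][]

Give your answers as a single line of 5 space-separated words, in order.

Answer: no no yes no no

Derivation:
String 1 '[][[]]': depth seq [1 0 1 2 1 0]
  -> pairs=3 depth=2 groups=2 -> no
String 2 '[[]][]': depth seq [1 2 1 0 1 0]
  -> pairs=3 depth=2 groups=2 -> no
String 3 '[[[]]]': depth seq [1 2 3 2 1 0]
  -> pairs=3 depth=3 groups=1 -> yes
String 4 '[]': depth seq [1 0]
  -> pairs=1 depth=1 groups=1 -> no
String 5 '[[[]][]][]': depth seq [1 2 3 2 1 2 1 0 1 0]
  -> pairs=5 depth=3 groups=2 -> no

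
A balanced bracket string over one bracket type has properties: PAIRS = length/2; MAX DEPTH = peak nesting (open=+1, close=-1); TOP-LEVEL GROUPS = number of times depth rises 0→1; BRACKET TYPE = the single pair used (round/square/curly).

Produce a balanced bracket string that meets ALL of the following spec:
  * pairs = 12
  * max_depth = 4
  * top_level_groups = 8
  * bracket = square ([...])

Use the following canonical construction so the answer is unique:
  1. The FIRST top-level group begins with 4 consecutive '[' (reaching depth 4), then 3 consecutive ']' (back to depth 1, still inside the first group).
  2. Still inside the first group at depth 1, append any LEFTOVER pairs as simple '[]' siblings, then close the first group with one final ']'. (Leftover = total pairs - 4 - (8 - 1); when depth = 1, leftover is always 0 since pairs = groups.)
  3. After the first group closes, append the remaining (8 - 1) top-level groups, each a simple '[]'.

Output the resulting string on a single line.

Answer: [[[[]]][]][][][][][][][]

Derivation:
Spec: pairs=12 depth=4 groups=8
Leftover pairs = 12 - 4 - (8-1) = 1
First group: deep chain of depth 4 + 1 sibling pairs
Remaining 7 groups: simple '[]' each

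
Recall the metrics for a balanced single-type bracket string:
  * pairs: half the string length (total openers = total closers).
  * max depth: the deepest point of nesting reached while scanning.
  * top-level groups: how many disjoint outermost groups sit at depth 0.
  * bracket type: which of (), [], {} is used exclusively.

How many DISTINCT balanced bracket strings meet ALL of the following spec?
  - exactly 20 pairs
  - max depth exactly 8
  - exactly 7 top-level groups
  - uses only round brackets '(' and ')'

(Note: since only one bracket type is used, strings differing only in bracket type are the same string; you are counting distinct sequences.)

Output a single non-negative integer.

Spec: pairs=20 depth=8 groups=7
Count(depth <= 8) = 120639848
Count(depth <= 7) = 117804960
Count(depth == 8) = 120639848 - 117804960 = 2834888

Answer: 2834888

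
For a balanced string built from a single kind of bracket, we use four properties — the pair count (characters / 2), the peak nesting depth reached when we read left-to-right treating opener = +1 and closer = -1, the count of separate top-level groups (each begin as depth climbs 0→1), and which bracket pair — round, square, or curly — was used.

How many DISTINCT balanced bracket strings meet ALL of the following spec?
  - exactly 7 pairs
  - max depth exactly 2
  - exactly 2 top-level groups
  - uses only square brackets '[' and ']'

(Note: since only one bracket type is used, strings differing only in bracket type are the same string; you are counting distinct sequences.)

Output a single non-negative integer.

Spec: pairs=7 depth=2 groups=2
Count(depth <= 2) = 6
Count(depth <= 1) = 0
Count(depth == 2) = 6 - 0 = 6

Answer: 6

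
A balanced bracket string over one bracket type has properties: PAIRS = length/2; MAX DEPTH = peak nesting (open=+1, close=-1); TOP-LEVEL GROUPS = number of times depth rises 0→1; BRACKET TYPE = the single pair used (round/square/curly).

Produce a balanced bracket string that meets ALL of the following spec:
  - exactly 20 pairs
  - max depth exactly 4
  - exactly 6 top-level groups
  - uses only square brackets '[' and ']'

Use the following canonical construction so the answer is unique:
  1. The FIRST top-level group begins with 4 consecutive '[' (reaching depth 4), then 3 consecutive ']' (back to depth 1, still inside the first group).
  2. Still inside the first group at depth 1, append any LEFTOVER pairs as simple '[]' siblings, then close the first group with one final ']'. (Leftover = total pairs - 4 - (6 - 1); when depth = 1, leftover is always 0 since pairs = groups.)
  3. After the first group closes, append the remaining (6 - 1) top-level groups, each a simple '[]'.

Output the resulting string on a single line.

Answer: [[[[]]][][][][][][][][][][][]][][][][][]

Derivation:
Spec: pairs=20 depth=4 groups=6
Leftover pairs = 20 - 4 - (6-1) = 11
First group: deep chain of depth 4 + 11 sibling pairs
Remaining 5 groups: simple '[]' each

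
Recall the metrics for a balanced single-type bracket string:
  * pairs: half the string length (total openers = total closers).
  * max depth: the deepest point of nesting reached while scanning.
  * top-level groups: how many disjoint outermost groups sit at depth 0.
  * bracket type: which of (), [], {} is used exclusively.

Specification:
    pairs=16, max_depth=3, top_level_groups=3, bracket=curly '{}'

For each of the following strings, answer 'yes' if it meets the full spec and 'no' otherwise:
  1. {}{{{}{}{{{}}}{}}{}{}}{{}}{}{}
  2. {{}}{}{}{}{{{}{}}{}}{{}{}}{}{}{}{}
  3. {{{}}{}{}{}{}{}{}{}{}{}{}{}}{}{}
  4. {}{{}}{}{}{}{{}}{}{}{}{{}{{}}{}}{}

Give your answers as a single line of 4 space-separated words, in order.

Answer: no no yes no

Derivation:
String 1 '{}{{{}{}{{{}}}{}}{}{}}{{}}{}{}': depth seq [1 0 1 2 3 2 3 2 3 4 5 4 3 2 3 2 1 2 1 2 1 0 1 2 1 0 1 0 1 0]
  -> pairs=15 depth=5 groups=5 -> no
String 2 '{{}}{}{}{}{{{}{}}{}}{{}{}}{}{}{}{}': depth seq [1 2 1 0 1 0 1 0 1 0 1 2 3 2 3 2 1 2 1 0 1 2 1 2 1 0 1 0 1 0 1 0 1 0]
  -> pairs=17 depth=3 groups=10 -> no
String 3 '{{{}}{}{}{}{}{}{}{}{}{}{}{}}{}{}': depth seq [1 2 3 2 1 2 1 2 1 2 1 2 1 2 1 2 1 2 1 2 1 2 1 2 1 2 1 0 1 0 1 0]
  -> pairs=16 depth=3 groups=3 -> yes
String 4 '{}{{}}{}{}{}{{}}{}{}{}{{}{{}}{}}{}': depth seq [1 0 1 2 1 0 1 0 1 0 1 0 1 2 1 0 1 0 1 0 1 0 1 2 1 2 3 2 1 2 1 0 1 0]
  -> pairs=17 depth=3 groups=11 -> no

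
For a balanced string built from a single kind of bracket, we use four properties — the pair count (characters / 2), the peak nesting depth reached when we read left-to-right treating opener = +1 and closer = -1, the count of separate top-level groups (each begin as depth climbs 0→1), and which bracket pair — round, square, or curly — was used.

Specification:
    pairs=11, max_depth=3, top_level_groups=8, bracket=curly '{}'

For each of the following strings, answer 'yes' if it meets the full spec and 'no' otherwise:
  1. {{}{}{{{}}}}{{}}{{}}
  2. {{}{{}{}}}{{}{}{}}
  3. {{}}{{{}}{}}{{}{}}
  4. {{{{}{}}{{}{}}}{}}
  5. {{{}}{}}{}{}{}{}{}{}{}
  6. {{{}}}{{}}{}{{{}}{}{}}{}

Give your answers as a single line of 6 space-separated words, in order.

String 1 '{{}{}{{{}}}}{{}}{{}}': depth seq [1 2 1 2 1 2 3 4 3 2 1 0 1 2 1 0 1 2 1 0]
  -> pairs=10 depth=4 groups=3 -> no
String 2 '{{}{{}{}}}{{}{}{}}': depth seq [1 2 1 2 3 2 3 2 1 0 1 2 1 2 1 2 1 0]
  -> pairs=9 depth=3 groups=2 -> no
String 3 '{{}}{{{}}{}}{{}{}}': depth seq [1 2 1 0 1 2 3 2 1 2 1 0 1 2 1 2 1 0]
  -> pairs=9 depth=3 groups=3 -> no
String 4 '{{{{}{}}{{}{}}}{}}': depth seq [1 2 3 4 3 4 3 2 3 4 3 4 3 2 1 2 1 0]
  -> pairs=9 depth=4 groups=1 -> no
String 5 '{{{}}{}}{}{}{}{}{}{}{}': depth seq [1 2 3 2 1 2 1 0 1 0 1 0 1 0 1 0 1 0 1 0 1 0]
  -> pairs=11 depth=3 groups=8 -> yes
String 6 '{{{}}}{{}}{}{{{}}{}{}}{}': depth seq [1 2 3 2 1 0 1 2 1 0 1 0 1 2 3 2 1 2 1 2 1 0 1 0]
  -> pairs=12 depth=3 groups=5 -> no

Answer: no no no no yes no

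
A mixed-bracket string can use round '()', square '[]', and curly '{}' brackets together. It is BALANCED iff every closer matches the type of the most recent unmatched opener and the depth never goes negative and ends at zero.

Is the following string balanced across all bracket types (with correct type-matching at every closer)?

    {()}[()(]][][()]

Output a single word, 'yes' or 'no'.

pos 0: push '{'; stack = {
pos 1: push '('; stack = {(
pos 2: ')' matches '('; pop; stack = {
pos 3: '}' matches '{'; pop; stack = (empty)
pos 4: push '['; stack = [
pos 5: push '('; stack = [(
pos 6: ')' matches '('; pop; stack = [
pos 7: push '('; stack = [(
pos 8: saw closer ']' but top of stack is '(' (expected ')') → INVALID
Verdict: type mismatch at position 8: ']' closes '(' → no

Answer: no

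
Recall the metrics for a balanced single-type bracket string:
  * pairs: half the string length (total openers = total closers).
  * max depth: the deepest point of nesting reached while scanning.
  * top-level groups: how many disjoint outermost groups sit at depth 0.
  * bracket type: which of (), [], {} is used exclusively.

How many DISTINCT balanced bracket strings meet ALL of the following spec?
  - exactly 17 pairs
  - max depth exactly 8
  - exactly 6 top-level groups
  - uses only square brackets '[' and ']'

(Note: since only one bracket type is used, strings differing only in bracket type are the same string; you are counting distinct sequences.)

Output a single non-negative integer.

Spec: pairs=17 depth=8 groups=6
Count(depth <= 8) = 4588110
Count(depth <= 7) = 4529304
Count(depth == 8) = 4588110 - 4529304 = 58806

Answer: 58806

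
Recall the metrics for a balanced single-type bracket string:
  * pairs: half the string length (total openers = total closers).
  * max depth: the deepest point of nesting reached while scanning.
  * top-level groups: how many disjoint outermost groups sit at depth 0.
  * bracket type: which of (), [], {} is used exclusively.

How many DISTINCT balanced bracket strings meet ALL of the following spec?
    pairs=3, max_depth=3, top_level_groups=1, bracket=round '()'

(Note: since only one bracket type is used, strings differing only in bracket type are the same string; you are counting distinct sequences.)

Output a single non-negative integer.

Answer: 1

Derivation:
Spec: pairs=3 depth=3 groups=1
Count(depth <= 3) = 2
Count(depth <= 2) = 1
Count(depth == 3) = 2 - 1 = 1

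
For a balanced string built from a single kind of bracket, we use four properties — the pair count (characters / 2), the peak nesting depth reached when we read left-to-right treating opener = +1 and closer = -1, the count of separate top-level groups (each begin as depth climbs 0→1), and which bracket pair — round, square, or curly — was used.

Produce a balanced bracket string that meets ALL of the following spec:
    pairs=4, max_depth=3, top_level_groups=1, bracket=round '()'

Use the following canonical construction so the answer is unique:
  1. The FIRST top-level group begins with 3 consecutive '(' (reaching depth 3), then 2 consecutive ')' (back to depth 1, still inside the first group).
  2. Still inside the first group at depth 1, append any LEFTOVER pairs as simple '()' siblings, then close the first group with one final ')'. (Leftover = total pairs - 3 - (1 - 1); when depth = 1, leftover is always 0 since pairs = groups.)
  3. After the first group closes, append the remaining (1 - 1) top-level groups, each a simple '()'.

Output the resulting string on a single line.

Spec: pairs=4 depth=3 groups=1
Leftover pairs = 4 - 3 - (1-1) = 1
First group: deep chain of depth 3 + 1 sibling pairs
Remaining 0 groups: simple '()' each

Answer: ((())())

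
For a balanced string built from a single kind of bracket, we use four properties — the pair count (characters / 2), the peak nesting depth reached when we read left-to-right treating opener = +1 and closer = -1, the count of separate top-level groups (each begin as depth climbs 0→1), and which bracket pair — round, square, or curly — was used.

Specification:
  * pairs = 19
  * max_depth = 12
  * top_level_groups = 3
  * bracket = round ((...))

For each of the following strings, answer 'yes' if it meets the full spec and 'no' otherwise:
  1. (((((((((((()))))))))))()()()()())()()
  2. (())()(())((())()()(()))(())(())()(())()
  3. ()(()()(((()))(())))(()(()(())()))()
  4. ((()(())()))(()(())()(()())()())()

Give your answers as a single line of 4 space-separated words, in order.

Answer: yes no no no

Derivation:
String 1 '(((((((((((()))))))))))()()()()())()()': depth seq [1 2 3 4 5 6 7 8 9 10 11 12 11 10 9 8 7 6 5 4 3 2 1 2 1 2 1 2 1 2 1 2 1 0 1 0 1 0]
  -> pairs=19 depth=12 groups=3 -> yes
String 2 '(())()(())((())()()(()))(())(())()(())()': depth seq [1 2 1 0 1 0 1 2 1 0 1 2 3 2 1 2 1 2 1 2 3 2 1 0 1 2 1 0 1 2 1 0 1 0 1 2 1 0 1 0]
  -> pairs=20 depth=3 groups=9 -> no
String 3 '()(()()(((()))(())))(()(()(())()))()': depth seq [1 0 1 2 1 2 1 2 3 4 5 4 3 2 3 4 3 2 1 0 1 2 1 2 3 2 3 4 3 2 3 2 1 0 1 0]
  -> pairs=18 depth=5 groups=4 -> no
String 4 '((()(())()))(()(())()(()())()())()': depth seq [1 2 3 2 3 4 3 2 3 2 1 0 1 2 1 2 3 2 1 2 1 2 3 2 3 2 1 2 1 2 1 0 1 0]
  -> pairs=17 depth=4 groups=3 -> no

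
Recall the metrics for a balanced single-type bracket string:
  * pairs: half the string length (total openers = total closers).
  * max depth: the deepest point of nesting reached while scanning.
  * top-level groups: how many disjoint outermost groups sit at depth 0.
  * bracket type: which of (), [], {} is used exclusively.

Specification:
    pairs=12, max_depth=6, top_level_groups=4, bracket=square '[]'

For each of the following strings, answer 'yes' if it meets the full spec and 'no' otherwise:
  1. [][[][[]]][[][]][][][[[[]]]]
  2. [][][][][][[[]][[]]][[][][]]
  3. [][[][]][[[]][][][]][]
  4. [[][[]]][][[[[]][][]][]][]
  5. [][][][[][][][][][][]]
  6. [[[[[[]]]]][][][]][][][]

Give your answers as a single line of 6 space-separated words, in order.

String 1 '[][[][[]]][[][]][][][[[[]]]]': depth seq [1 0 1 2 1 2 3 2 1 0 1 2 1 2 1 0 1 0 1 0 1 2 3 4 3 2 1 0]
  -> pairs=14 depth=4 groups=6 -> no
String 2 '[][][][][][[[]][[]]][[][][]]': depth seq [1 0 1 0 1 0 1 0 1 0 1 2 3 2 1 2 3 2 1 0 1 2 1 2 1 2 1 0]
  -> pairs=14 depth=3 groups=7 -> no
String 3 '[][[][]][[[]][][][]][]': depth seq [1 0 1 2 1 2 1 0 1 2 3 2 1 2 1 2 1 2 1 0 1 0]
  -> pairs=11 depth=3 groups=4 -> no
String 4 '[[][[]]][][[[[]][][]][]][]': depth seq [1 2 1 2 3 2 1 0 1 0 1 2 3 4 3 2 3 2 3 2 1 2 1 0 1 0]
  -> pairs=13 depth=4 groups=4 -> no
String 5 '[][][][[][][][][][][]]': depth seq [1 0 1 0 1 0 1 2 1 2 1 2 1 2 1 2 1 2 1 2 1 0]
  -> pairs=11 depth=2 groups=4 -> no
String 6 '[[[[[[]]]]][][][]][][][]': depth seq [1 2 3 4 5 6 5 4 3 2 1 2 1 2 1 2 1 0 1 0 1 0 1 0]
  -> pairs=12 depth=6 groups=4 -> yes

Answer: no no no no no yes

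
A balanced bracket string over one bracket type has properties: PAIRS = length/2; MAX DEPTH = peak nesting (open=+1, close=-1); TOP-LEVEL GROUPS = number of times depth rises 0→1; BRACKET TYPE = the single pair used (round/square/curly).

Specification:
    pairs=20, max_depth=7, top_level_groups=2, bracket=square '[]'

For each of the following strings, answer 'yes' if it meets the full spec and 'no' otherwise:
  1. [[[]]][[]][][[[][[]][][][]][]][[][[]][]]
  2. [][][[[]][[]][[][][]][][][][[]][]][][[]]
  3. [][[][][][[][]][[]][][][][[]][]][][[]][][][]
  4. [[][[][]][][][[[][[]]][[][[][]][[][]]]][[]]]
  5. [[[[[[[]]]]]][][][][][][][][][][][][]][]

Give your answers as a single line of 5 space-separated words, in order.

Answer: no no no no yes

Derivation:
String 1 '[[[]]][[]][][[[][[]][][][]][]][[][[]][]]': depth seq [1 2 3 2 1 0 1 2 1 0 1 0 1 2 3 2 3 4 3 2 3 2 3 2 3 2 1 2 1 0 1 2 1 2 3 2 1 2 1 0]
  -> pairs=20 depth=4 groups=5 -> no
String 2 '[][][[[]][[]][[][][]][][][][[]][]][][[]]': depth seq [1 0 1 0 1 2 3 2 1 2 3 2 1 2 3 2 3 2 3 2 1 2 1 2 1 2 1 2 3 2 1 2 1 0 1 0 1 2 1 0]
  -> pairs=20 depth=3 groups=5 -> no
String 3 '[][[][][][[][]][[]][][][][[]][]][][[]][][][]': depth seq [1 0 1 2 1 2 1 2 1 2 3 2 3 2 1 2 3 2 1 2 1 2 1 2 1 2 3 2 1 2 1 0 1 0 1 2 1 0 1 0 1 0 1 0]
  -> pairs=22 depth=3 groups=7 -> no
String 4 '[[][[][]][][][[[][[]]][[][[][]][[][]]]][[]]]': depth seq [1 2 1 2 3 2 3 2 1 2 1 2 1 2 3 4 3 4 5 4 3 2 3 4 3 4 5 4 5 4 3 4 5 4 5 4 3 2 1 2 3 2 1 0]
  -> pairs=22 depth=5 groups=1 -> no
String 5 '[[[[[[[]]]]]][][][][][][][][][][][][]][]': depth seq [1 2 3 4 5 6 7 6 5 4 3 2 1 2 1 2 1 2 1 2 1 2 1 2 1 2 1 2 1 2 1 2 1 2 1 2 1 0 1 0]
  -> pairs=20 depth=7 groups=2 -> yes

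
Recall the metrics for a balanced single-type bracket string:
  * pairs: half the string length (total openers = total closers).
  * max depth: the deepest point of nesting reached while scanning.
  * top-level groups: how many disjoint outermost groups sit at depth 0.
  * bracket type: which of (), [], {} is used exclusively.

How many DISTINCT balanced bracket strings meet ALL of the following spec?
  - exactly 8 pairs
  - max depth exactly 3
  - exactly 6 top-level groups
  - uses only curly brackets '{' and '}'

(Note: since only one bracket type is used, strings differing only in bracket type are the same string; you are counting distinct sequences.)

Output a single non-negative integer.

Answer: 6

Derivation:
Spec: pairs=8 depth=3 groups=6
Count(depth <= 3) = 27
Count(depth <= 2) = 21
Count(depth == 3) = 27 - 21 = 6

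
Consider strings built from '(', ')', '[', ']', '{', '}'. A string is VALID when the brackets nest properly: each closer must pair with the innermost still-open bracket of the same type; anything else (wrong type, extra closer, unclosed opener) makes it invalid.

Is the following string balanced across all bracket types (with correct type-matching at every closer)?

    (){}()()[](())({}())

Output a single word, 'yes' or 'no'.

pos 0: push '('; stack = (
pos 1: ')' matches '('; pop; stack = (empty)
pos 2: push '{'; stack = {
pos 3: '}' matches '{'; pop; stack = (empty)
pos 4: push '('; stack = (
pos 5: ')' matches '('; pop; stack = (empty)
pos 6: push '('; stack = (
pos 7: ')' matches '('; pop; stack = (empty)
pos 8: push '['; stack = [
pos 9: ']' matches '['; pop; stack = (empty)
pos 10: push '('; stack = (
pos 11: push '('; stack = ((
pos 12: ')' matches '('; pop; stack = (
pos 13: ')' matches '('; pop; stack = (empty)
pos 14: push '('; stack = (
pos 15: push '{'; stack = ({
pos 16: '}' matches '{'; pop; stack = (
pos 17: push '('; stack = ((
pos 18: ')' matches '('; pop; stack = (
pos 19: ')' matches '('; pop; stack = (empty)
end: stack empty → VALID
Verdict: properly nested → yes

Answer: yes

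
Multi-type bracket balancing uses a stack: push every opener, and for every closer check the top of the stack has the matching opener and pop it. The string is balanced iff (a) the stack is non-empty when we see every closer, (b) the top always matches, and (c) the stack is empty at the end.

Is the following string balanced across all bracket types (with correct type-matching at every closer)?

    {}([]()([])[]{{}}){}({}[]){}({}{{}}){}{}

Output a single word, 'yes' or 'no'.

Answer: yes

Derivation:
pos 0: push '{'; stack = {
pos 1: '}' matches '{'; pop; stack = (empty)
pos 2: push '('; stack = (
pos 3: push '['; stack = ([
pos 4: ']' matches '['; pop; stack = (
pos 5: push '('; stack = ((
pos 6: ')' matches '('; pop; stack = (
pos 7: push '('; stack = ((
pos 8: push '['; stack = (([
pos 9: ']' matches '['; pop; stack = ((
pos 10: ')' matches '('; pop; stack = (
pos 11: push '['; stack = ([
pos 12: ']' matches '['; pop; stack = (
pos 13: push '{'; stack = ({
pos 14: push '{'; stack = ({{
pos 15: '}' matches '{'; pop; stack = ({
pos 16: '}' matches '{'; pop; stack = (
pos 17: ')' matches '('; pop; stack = (empty)
pos 18: push '{'; stack = {
pos 19: '}' matches '{'; pop; stack = (empty)
pos 20: push '('; stack = (
pos 21: push '{'; stack = ({
pos 22: '}' matches '{'; pop; stack = (
pos 23: push '['; stack = ([
pos 24: ']' matches '['; pop; stack = (
pos 25: ')' matches '('; pop; stack = (empty)
pos 26: push '{'; stack = {
pos 27: '}' matches '{'; pop; stack = (empty)
pos 28: push '('; stack = (
pos 29: push '{'; stack = ({
pos 30: '}' matches '{'; pop; stack = (
pos 31: push '{'; stack = ({
pos 32: push '{'; stack = ({{
pos 33: '}' matches '{'; pop; stack = ({
pos 34: '}' matches '{'; pop; stack = (
pos 35: ')' matches '('; pop; stack = (empty)
pos 36: push '{'; stack = {
pos 37: '}' matches '{'; pop; stack = (empty)
pos 38: push '{'; stack = {
pos 39: '}' matches '{'; pop; stack = (empty)
end: stack empty → VALID
Verdict: properly nested → yes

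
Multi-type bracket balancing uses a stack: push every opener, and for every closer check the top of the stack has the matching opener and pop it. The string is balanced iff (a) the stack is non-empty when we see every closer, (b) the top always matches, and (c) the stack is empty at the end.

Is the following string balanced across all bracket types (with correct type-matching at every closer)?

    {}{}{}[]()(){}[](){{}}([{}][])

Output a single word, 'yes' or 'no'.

Answer: yes

Derivation:
pos 0: push '{'; stack = {
pos 1: '}' matches '{'; pop; stack = (empty)
pos 2: push '{'; stack = {
pos 3: '}' matches '{'; pop; stack = (empty)
pos 4: push '{'; stack = {
pos 5: '}' matches '{'; pop; stack = (empty)
pos 6: push '['; stack = [
pos 7: ']' matches '['; pop; stack = (empty)
pos 8: push '('; stack = (
pos 9: ')' matches '('; pop; stack = (empty)
pos 10: push '('; stack = (
pos 11: ')' matches '('; pop; stack = (empty)
pos 12: push '{'; stack = {
pos 13: '}' matches '{'; pop; stack = (empty)
pos 14: push '['; stack = [
pos 15: ']' matches '['; pop; stack = (empty)
pos 16: push '('; stack = (
pos 17: ')' matches '('; pop; stack = (empty)
pos 18: push '{'; stack = {
pos 19: push '{'; stack = {{
pos 20: '}' matches '{'; pop; stack = {
pos 21: '}' matches '{'; pop; stack = (empty)
pos 22: push '('; stack = (
pos 23: push '['; stack = ([
pos 24: push '{'; stack = ([{
pos 25: '}' matches '{'; pop; stack = ([
pos 26: ']' matches '['; pop; stack = (
pos 27: push '['; stack = ([
pos 28: ']' matches '['; pop; stack = (
pos 29: ')' matches '('; pop; stack = (empty)
end: stack empty → VALID
Verdict: properly nested → yes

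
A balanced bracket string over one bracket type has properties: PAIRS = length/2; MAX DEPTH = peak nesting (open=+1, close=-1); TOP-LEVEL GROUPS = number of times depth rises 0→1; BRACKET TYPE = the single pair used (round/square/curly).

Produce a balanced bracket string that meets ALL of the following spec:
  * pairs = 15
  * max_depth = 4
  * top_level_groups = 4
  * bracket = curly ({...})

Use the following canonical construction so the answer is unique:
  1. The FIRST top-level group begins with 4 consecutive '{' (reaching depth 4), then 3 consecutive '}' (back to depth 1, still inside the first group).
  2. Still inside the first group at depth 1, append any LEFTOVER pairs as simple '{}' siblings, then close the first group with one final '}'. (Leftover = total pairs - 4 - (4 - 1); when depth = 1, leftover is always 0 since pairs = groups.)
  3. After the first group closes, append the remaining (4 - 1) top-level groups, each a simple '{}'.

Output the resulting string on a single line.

Answer: {{{{}}}{}{}{}{}{}{}{}{}}{}{}{}

Derivation:
Spec: pairs=15 depth=4 groups=4
Leftover pairs = 15 - 4 - (4-1) = 8
First group: deep chain of depth 4 + 8 sibling pairs
Remaining 3 groups: simple '{}' each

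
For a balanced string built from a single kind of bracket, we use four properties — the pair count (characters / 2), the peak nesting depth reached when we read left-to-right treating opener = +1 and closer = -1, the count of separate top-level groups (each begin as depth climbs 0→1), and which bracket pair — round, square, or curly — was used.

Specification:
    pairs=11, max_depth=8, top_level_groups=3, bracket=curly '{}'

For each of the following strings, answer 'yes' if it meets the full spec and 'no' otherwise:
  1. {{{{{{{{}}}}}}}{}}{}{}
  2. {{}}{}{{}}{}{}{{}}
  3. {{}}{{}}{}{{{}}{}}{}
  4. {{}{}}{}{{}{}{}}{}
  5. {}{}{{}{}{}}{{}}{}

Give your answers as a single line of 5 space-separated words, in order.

Answer: yes no no no no

Derivation:
String 1 '{{{{{{{{}}}}}}}{}}{}{}': depth seq [1 2 3 4 5 6 7 8 7 6 5 4 3 2 1 2 1 0 1 0 1 0]
  -> pairs=11 depth=8 groups=3 -> yes
String 2 '{{}}{}{{}}{}{}{{}}': depth seq [1 2 1 0 1 0 1 2 1 0 1 0 1 0 1 2 1 0]
  -> pairs=9 depth=2 groups=6 -> no
String 3 '{{}}{{}}{}{{{}}{}}{}': depth seq [1 2 1 0 1 2 1 0 1 0 1 2 3 2 1 2 1 0 1 0]
  -> pairs=10 depth=3 groups=5 -> no
String 4 '{{}{}}{}{{}{}{}}{}': depth seq [1 2 1 2 1 0 1 0 1 2 1 2 1 2 1 0 1 0]
  -> pairs=9 depth=2 groups=4 -> no
String 5 '{}{}{{}{}{}}{{}}{}': depth seq [1 0 1 0 1 2 1 2 1 2 1 0 1 2 1 0 1 0]
  -> pairs=9 depth=2 groups=5 -> no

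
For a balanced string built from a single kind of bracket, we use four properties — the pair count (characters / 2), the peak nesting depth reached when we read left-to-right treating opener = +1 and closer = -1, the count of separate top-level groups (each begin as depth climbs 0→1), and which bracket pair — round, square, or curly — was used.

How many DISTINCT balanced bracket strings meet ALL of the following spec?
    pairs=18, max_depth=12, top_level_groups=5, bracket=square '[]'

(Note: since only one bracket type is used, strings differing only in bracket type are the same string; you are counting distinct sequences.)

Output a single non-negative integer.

Answer: 1740

Derivation:
Spec: pairs=18 depth=12 groups=5
Count(depth <= 12) = 33266485
Count(depth <= 11) = 33264745
Count(depth == 12) = 33266485 - 33264745 = 1740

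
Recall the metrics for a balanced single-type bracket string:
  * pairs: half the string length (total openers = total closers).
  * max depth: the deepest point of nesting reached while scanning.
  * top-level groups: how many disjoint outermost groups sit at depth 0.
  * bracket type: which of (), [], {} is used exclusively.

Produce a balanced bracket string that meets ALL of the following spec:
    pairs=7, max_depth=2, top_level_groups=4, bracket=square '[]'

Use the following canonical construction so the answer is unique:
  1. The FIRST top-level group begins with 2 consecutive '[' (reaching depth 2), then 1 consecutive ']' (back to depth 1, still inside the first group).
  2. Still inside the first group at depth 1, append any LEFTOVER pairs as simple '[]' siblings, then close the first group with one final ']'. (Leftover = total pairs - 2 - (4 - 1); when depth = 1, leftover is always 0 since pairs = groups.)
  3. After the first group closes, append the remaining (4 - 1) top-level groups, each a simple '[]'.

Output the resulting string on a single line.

Answer: [[][][]][][][]

Derivation:
Spec: pairs=7 depth=2 groups=4
Leftover pairs = 7 - 2 - (4-1) = 2
First group: deep chain of depth 2 + 2 sibling pairs
Remaining 3 groups: simple '[]' each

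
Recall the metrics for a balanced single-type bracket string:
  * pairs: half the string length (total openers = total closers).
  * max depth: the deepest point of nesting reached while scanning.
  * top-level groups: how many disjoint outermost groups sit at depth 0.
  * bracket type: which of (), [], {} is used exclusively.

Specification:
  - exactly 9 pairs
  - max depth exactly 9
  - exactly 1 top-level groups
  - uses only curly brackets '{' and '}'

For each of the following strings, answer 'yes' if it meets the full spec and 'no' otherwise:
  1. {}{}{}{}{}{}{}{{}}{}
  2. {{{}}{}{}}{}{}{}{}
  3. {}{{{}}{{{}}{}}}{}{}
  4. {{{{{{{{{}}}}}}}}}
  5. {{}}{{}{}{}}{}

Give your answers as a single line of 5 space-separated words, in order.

Answer: no no no yes no

Derivation:
String 1 '{}{}{}{}{}{}{}{{}}{}': depth seq [1 0 1 0 1 0 1 0 1 0 1 0 1 0 1 2 1 0 1 0]
  -> pairs=10 depth=2 groups=9 -> no
String 2 '{{{}}{}{}}{}{}{}{}': depth seq [1 2 3 2 1 2 1 2 1 0 1 0 1 0 1 0 1 0]
  -> pairs=9 depth=3 groups=5 -> no
String 3 '{}{{{}}{{{}}{}}}{}{}': depth seq [1 0 1 2 3 2 1 2 3 4 3 2 3 2 1 0 1 0 1 0]
  -> pairs=10 depth=4 groups=4 -> no
String 4 '{{{{{{{{{}}}}}}}}}': depth seq [1 2 3 4 5 6 7 8 9 8 7 6 5 4 3 2 1 0]
  -> pairs=9 depth=9 groups=1 -> yes
String 5 '{{}}{{}{}{}}{}': depth seq [1 2 1 0 1 2 1 2 1 2 1 0 1 0]
  -> pairs=7 depth=2 groups=3 -> no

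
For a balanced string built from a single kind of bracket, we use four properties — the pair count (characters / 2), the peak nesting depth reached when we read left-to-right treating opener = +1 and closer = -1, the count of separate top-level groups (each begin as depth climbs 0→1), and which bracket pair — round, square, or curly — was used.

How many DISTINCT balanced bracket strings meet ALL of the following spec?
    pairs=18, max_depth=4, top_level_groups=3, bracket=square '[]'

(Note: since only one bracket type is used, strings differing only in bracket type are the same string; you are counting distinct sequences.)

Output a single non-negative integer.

Spec: pairs=18 depth=4 groups=3
Count(depth <= 4) = 12168028
Count(depth <= 3) = 765952
Count(depth == 4) = 12168028 - 765952 = 11402076

Answer: 11402076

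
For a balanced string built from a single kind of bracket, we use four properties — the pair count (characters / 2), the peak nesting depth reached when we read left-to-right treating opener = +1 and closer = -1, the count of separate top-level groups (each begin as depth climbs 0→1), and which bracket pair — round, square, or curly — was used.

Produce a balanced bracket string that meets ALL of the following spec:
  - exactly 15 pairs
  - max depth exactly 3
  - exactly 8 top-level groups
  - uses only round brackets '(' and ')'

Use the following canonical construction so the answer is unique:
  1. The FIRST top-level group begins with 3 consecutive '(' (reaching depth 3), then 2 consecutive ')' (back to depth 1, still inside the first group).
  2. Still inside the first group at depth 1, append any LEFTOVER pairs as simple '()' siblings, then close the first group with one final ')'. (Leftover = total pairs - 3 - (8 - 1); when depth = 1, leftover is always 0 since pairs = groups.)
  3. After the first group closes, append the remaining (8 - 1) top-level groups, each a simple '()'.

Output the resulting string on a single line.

Spec: pairs=15 depth=3 groups=8
Leftover pairs = 15 - 3 - (8-1) = 5
First group: deep chain of depth 3 + 5 sibling pairs
Remaining 7 groups: simple '()' each

Answer: ((())()()()()())()()()()()()()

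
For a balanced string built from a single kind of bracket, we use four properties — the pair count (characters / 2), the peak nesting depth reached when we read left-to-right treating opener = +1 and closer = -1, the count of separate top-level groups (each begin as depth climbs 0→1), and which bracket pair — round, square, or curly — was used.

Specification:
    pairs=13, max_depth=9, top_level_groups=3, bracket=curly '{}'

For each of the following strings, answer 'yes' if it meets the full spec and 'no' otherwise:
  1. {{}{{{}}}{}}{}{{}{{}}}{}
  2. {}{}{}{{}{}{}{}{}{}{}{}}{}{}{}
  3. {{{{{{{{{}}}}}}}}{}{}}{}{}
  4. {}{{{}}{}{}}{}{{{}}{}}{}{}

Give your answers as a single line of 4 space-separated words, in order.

Answer: no no yes no

Derivation:
String 1 '{{}{{{}}}{}}{}{{}{{}}}{}': depth seq [1 2 1 2 3 4 3 2 1 2 1 0 1 0 1 2 1 2 3 2 1 0 1 0]
  -> pairs=12 depth=4 groups=4 -> no
String 2 '{}{}{}{{}{}{}{}{}{}{}{}}{}{}{}': depth seq [1 0 1 0 1 0 1 2 1 2 1 2 1 2 1 2 1 2 1 2 1 2 1 0 1 0 1 0 1 0]
  -> pairs=15 depth=2 groups=7 -> no
String 3 '{{{{{{{{{}}}}}}}}{}{}}{}{}': depth seq [1 2 3 4 5 6 7 8 9 8 7 6 5 4 3 2 1 2 1 2 1 0 1 0 1 0]
  -> pairs=13 depth=9 groups=3 -> yes
String 4 '{}{{{}}{}{}}{}{{{}}{}}{}{}': depth seq [1 0 1 2 3 2 1 2 1 2 1 0 1 0 1 2 3 2 1 2 1 0 1 0 1 0]
  -> pairs=13 depth=3 groups=6 -> no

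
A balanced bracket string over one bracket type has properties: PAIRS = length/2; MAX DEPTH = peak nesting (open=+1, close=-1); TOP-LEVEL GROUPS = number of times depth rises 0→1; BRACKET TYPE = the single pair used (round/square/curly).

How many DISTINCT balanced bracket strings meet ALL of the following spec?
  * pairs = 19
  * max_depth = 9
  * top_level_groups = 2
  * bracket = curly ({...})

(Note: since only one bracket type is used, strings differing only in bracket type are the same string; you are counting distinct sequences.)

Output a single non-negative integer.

Spec: pairs=19 depth=9 groups=2
Count(depth <= 9) = 454218820
Count(depth <= 8) = 417118050
Count(depth == 9) = 454218820 - 417118050 = 37100770

Answer: 37100770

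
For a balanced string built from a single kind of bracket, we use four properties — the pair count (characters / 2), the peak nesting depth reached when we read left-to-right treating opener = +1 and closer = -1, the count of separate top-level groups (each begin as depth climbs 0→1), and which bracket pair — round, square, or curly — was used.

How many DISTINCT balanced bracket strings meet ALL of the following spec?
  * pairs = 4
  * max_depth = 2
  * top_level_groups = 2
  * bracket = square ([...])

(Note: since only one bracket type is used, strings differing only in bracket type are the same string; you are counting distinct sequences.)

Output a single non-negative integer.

Answer: 3

Derivation:
Spec: pairs=4 depth=2 groups=2
Count(depth <= 2) = 3
Count(depth <= 1) = 0
Count(depth == 2) = 3 - 0 = 3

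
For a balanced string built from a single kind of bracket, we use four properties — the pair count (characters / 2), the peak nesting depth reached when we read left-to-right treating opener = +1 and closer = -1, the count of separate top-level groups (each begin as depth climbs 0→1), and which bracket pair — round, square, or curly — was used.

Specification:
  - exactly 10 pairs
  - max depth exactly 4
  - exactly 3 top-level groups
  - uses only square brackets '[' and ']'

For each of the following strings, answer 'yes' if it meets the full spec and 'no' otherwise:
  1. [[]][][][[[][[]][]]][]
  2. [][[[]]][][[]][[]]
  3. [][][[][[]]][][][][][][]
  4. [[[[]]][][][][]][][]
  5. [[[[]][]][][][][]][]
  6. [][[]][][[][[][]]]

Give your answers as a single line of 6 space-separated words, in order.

Answer: no no no yes no no

Derivation:
String 1 '[[]][][][[[][[]][]]][]': depth seq [1 2 1 0 1 0 1 0 1 2 3 2 3 4 3 2 3 2 1 0 1 0]
  -> pairs=11 depth=4 groups=5 -> no
String 2 '[][[[]]][][[]][[]]': depth seq [1 0 1 2 3 2 1 0 1 0 1 2 1 0 1 2 1 0]
  -> pairs=9 depth=3 groups=5 -> no
String 3 '[][][[][[]]][][][][][][]': depth seq [1 0 1 0 1 2 1 2 3 2 1 0 1 0 1 0 1 0 1 0 1 0 1 0]
  -> pairs=12 depth=3 groups=9 -> no
String 4 '[[[[]]][][][][]][][]': depth seq [1 2 3 4 3 2 1 2 1 2 1 2 1 2 1 0 1 0 1 0]
  -> pairs=10 depth=4 groups=3 -> yes
String 5 '[[[[]][]][][][][]][]': depth seq [1 2 3 4 3 2 3 2 1 2 1 2 1 2 1 2 1 0 1 0]
  -> pairs=10 depth=4 groups=2 -> no
String 6 '[][[]][][[][[][]]]': depth seq [1 0 1 2 1 0 1 0 1 2 1 2 3 2 3 2 1 0]
  -> pairs=9 depth=3 groups=4 -> no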